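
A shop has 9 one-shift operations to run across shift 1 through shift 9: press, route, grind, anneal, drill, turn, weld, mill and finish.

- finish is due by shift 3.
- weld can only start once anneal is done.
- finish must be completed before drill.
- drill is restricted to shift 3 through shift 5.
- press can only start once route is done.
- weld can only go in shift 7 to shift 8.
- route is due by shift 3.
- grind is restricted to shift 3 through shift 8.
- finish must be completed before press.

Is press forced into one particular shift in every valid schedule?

press can be shift 2 (e.g. drill in shift 3, finish in shift 1, mill in shift 1, route in shift 1, press in shift 2, weld in shift 7, anneal in shift 1, turn in shift 1, grind in shift 3) or shift 3 (e.g. turn -> shift 1, finish -> shift 1, weld -> shift 7, drill -> shift 3, anneal -> shift 1, grind -> shift 3, mill -> shift 1, route -> shift 1, press -> shift 3).

No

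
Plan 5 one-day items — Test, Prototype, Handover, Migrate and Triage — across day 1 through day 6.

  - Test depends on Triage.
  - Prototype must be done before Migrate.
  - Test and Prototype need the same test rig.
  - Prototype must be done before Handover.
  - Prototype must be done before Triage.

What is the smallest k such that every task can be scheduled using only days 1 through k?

The precedence chain requires at least 3 distinct days.
3 works (last occupied day: day 3): for example Triage -> day 2, Prototype -> day 1, Test -> day 3, Migrate -> day 2, Handover -> day 2.

3 days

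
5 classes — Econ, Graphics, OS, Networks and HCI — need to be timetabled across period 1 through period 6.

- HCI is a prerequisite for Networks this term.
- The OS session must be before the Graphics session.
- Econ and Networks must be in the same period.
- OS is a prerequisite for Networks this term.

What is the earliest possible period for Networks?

period 2

Precedence pushes Networks to at least period 2.
Networks at period 2 is achievable: Graphics=period 2, OS=period 1, HCI=period 1, Networks=period 2, Econ=period 2.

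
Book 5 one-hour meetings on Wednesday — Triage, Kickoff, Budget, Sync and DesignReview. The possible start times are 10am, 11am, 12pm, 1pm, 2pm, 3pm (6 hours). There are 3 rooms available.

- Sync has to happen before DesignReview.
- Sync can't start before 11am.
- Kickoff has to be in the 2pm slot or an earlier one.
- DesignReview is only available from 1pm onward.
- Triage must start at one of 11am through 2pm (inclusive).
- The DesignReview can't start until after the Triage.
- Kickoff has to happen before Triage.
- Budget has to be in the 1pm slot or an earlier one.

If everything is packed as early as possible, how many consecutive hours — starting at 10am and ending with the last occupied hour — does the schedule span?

The precedence chain requires at least 3 distinct hours.
With at most 3 per hour and 5 meetings, at least 2 hours are needed.
DesignReview can't be placed before 1pm — that is hour 4 counting from 10am — so the schedule must run through at least 4 hours.
4 works (last occupied hour: 1pm): for example Budget=10am; Triage=11am; Kickoff=10am; DesignReview=1pm; Sync=11am.

4 hours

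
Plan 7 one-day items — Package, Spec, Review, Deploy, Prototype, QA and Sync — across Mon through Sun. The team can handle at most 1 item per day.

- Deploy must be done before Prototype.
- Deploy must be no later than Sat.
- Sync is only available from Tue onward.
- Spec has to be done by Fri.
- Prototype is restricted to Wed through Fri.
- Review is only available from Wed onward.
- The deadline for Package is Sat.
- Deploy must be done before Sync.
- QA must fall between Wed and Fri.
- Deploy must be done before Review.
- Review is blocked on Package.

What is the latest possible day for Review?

Review is available from Wed.
Review at Sun is achievable: Deploy=Tue, Spec=Mon, Package=Fri, Sync=Sat, Review=Sun, QA=Thu, Prototype=Wed.

Sun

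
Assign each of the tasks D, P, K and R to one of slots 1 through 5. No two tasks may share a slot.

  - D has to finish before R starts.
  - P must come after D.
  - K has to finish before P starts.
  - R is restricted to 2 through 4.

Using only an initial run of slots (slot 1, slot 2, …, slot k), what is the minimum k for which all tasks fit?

4

The precedence chain requires at least 2 distinct slots.
With at most 1 per slot and 4 tasks, at least 4 slots are needed.
4 works (last occupied slot: 4): for example P=4; R=2; D=1; K=3.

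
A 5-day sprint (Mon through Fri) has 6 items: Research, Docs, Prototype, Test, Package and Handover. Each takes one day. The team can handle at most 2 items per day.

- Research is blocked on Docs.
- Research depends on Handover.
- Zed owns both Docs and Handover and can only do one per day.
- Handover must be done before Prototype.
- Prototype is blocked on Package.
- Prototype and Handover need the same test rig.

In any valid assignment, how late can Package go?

Downstream work caps Package at Thu.
Package at Thu is achievable: Research in Wed, Test in Mon, Docs in Tue, Prototype in Fri, Handover in Mon, Package in Thu.

Thu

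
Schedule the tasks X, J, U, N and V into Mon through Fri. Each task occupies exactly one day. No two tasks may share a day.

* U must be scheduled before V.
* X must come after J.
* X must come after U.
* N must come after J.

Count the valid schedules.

16

Splitting on X: it can be Wed (4), Thu (6), Fri (6). Listing each branch's schedules as (J, U, N, V):
X=Wed: (Mon,Tue,Thu,Fri) (Mon,Tue,Fri,Thu) (Tue,Mon,Thu,Fri) (Tue,Mon,Fri,Thu) — 4.
X=Thu: (Mon,Tue,Wed,Fri) (Mon,Tue,Fri,Wed) (Mon,Wed,Tue,Fri) (Tue,Mon,Wed,Fri) (Tue,Mon,Fri,Wed) (Wed,Mon,Fri,Tue) — 6.
X=Fri: (Mon,Tue,Wed,Thu) (Mon,Tue,Thu,Wed) (Mon,Wed,Tue,Thu) (Tue,Mon,Wed,Thu) (Tue,Mon,Thu,Wed) (Wed,Mon,Thu,Tue) — 6.
Summing: 4 + 6 + 6 = 16.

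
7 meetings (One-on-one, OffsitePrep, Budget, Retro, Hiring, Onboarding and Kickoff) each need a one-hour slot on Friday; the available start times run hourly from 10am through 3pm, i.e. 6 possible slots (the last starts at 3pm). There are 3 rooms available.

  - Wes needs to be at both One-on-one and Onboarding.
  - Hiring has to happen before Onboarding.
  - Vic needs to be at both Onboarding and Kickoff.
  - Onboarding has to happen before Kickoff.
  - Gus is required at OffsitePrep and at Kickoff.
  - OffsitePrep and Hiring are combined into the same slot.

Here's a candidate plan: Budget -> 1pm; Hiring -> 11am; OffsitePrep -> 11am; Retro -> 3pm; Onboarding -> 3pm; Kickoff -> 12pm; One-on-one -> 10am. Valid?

Wes needs to be at both One-on-one and Onboarding — holds.
OffsitePrep and Hiring are combined into the same slot — holds.
Vic needs to be at both Onboarding and Kickoff — holds.
Hiring has to happen before Onboarding — holds.
There are 3 rooms available — holds.
Onboarding has to happen before Kickoff — violated.
Gus is required at OffsitePrep and at Kickoff — holds.

No — it violates: Onboarding has to happen before Kickoff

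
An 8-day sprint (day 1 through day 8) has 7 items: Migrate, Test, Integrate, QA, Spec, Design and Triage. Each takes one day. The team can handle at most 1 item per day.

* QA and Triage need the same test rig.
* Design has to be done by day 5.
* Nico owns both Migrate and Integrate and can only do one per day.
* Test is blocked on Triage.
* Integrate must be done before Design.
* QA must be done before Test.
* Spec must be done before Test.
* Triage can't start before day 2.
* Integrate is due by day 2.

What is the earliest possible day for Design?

Precedence pushes Design to at least day 2; Design's own window allows nothing later than day 5.
Design at day 2 is achievable: Spec in day 5, Triage in day 3, Integrate in day 1, QA in day 4, Migrate in day 7, Design in day 2, Test in day 6.

day 2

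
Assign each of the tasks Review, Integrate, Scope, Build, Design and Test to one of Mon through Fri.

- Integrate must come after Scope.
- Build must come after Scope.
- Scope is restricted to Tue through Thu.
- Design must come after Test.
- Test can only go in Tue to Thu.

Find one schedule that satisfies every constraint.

Review=Mon; Integrate=Wed; Design=Wed; Test=Tue; Scope=Tue; Build=Wed

Checking: Scope(Tue) before Build(Wed); Scope(Tue) before Integrate(Wed); Test(Tue) before Design(Wed); Scope=Tue in [Tue,Thu]; Test=Tue in [Tue,Thu].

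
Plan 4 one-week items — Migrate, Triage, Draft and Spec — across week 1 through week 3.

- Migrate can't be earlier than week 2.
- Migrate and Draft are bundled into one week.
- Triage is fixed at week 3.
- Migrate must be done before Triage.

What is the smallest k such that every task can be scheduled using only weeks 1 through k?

3

The precedence chain requires at least 2 distinct weeks.
Triage can't be placed before week 3, so the schedule must run through at least week 3.
3 works (last occupied week: week 3): for example Draft in week 2, Triage in week 3, Spec in week 1, Migrate in week 2.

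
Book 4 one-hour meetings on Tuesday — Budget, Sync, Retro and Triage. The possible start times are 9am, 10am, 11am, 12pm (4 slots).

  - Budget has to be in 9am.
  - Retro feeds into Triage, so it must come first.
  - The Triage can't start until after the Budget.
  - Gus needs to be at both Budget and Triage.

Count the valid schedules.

Splitting on Sync: it can be 9am (6), 10am (6), 11am (6), 12pm (6). Listing each branch's schedules as (Budget, Retro, Triage):
Sync=9am: (9am,9am,10am) (9am,9am,11am) (9am,9am,12pm) (9am,10am,11am) (9am,10am,12pm) (9am,11am,12pm) — 6.
Sync=10am: (9am,9am,10am) (9am,9am,11am) (9am,9am,12pm) (9am,10am,11am) (9am,10am,12pm) (9am,11am,12pm) — 6.
Sync=11am: (9am,9am,10am) (9am,9am,11am) (9am,9am,12pm) (9am,10am,11am) (9am,10am,12pm) (9am,11am,12pm) — 6.
Sync=12pm: (9am,9am,10am) (9am,9am,11am) (9am,9am,12pm) (9am,10am,11am) (9am,10am,12pm) (9am,11am,12pm) — 6.
Summing: 6 + 6 + 6 + 6 = 24.

24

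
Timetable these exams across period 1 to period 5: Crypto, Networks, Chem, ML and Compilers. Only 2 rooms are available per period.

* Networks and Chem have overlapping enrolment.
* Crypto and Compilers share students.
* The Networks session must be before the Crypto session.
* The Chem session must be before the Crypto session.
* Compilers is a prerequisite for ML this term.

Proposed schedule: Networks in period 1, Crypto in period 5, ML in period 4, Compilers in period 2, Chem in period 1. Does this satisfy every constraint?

Invalid. Networks and Chem have overlapping enrolment.

The Chem session must be before the Crypto session — holds.
The Networks session must be before the Crypto session — holds.
Networks and Chem have overlapping enrolment — violated.
Compilers is a prerequisite for ML this term — holds.
Crypto and Compilers share students — holds.
Only 2 rooms are available per period — holds.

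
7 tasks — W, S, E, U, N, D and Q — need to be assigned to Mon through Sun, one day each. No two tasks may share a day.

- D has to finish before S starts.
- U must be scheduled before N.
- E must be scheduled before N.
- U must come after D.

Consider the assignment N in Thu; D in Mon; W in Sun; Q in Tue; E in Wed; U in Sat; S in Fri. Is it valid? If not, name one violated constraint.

E must be scheduled before N — holds.
U must be scheduled before N — violated.
D has to finish before S starts — holds.
No two tasks may share a day — holds.
U must come after D — holds.

No — it violates: U must be scheduled before N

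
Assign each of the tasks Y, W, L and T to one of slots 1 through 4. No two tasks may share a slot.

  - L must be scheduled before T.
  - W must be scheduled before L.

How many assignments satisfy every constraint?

4

Enumerating: L -> 2; W -> 1; T -> 3; Y -> 4 | L in 2, T in 4, Y in 3, W in 1 | Y=2; W=1; T=4; L=3 | T -> 4; Y -> 1; L -> 3; W -> 2.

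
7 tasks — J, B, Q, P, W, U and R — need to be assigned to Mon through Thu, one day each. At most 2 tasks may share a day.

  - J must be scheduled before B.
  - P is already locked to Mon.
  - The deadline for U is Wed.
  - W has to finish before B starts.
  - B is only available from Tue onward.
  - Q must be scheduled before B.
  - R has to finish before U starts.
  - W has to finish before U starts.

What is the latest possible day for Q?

Wed

Downstream work caps Q at Wed.
Q at Wed is achievable: J -> Tue, W -> Mon, R -> Tue, Q -> Wed, P -> Mon, U -> Wed, B -> Thu.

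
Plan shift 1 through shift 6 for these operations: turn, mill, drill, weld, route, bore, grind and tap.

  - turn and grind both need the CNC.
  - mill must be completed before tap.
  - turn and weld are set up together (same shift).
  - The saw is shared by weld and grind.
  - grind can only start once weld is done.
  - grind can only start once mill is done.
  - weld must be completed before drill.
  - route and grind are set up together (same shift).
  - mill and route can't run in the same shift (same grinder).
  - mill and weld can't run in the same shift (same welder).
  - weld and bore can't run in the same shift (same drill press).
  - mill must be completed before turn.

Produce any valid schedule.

grind=shift 3, mill=shift 1, drill=shift 3, route=shift 3, tap=shift 2, turn=shift 2, weld=shift 2, bore=shift 1

Checking: mill(shift 1) before tap(shift 2); weld(shift 2) before drill(shift 3); weld(shift 2) before grind(shift 3); mill(shift 1) before turn(shift 2); mill(shift 1) before grind(shift 3); turn(shift 2) != grind(shift 3); weld(shift 2) != grind(shift 3); mill(shift 1) != weld(shift 2); mill(shift 1) != route(shift 3); weld(shift 2) != bore(shift 1); turn = weld = shift 2; route = grind = shift 3.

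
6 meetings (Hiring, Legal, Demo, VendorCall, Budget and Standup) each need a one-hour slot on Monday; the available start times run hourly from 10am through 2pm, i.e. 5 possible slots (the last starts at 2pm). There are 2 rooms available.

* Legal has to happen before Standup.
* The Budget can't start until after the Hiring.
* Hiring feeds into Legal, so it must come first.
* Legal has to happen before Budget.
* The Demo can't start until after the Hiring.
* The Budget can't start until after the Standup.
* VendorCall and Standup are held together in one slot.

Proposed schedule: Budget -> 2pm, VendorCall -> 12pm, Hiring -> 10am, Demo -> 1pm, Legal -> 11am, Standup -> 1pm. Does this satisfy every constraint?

No. VendorCall and Standup are held together in one slot is not satisfied.

Legal has to happen before Standup — holds.
Hiring feeds into Legal, so it must come first — holds.
There are 2 rooms available — holds.
VendorCall and Standup are held together in one slot — violated.
Legal has to happen before Budget — holds.
The Demo can't start until after the Hiring — holds.
The Budget can't start until after the Standup — holds.
The Budget can't start until after the Hiring — holds.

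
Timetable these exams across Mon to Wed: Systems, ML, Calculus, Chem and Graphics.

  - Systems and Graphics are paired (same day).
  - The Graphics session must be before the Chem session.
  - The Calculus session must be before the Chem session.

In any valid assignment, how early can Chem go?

Precedence pushes Chem to at least Tue.
Chem at Tue is achievable: Chem=Tue, Calculus=Mon, ML=Mon, Systems=Mon, Graphics=Mon.

Tue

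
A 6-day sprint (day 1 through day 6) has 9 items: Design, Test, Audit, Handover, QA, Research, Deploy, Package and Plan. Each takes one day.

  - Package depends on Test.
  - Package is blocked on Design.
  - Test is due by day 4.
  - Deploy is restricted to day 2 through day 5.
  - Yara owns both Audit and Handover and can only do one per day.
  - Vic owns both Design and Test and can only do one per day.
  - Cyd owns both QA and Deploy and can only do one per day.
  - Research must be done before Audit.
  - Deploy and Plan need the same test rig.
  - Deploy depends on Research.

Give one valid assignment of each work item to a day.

Research in day 1; Test in day 1; Package in day 3; Design in day 2; Deploy in day 2; Plan in day 1; QA in day 1; Handover in day 1; Audit in day 2

Checking: Research(day 1) before Audit(day 2); Test(day 1) before Package(day 3); Research(day 1) before Deploy(day 2); Design(day 2) before Package(day 3); Deploy(day 2) != Plan(day 1); Design(day 2) != Test(day 1); Audit(day 2) != Handover(day 1); QA(day 1) != Deploy(day 2); Deploy=day 2 in [day 2,day 5]; Test=day 1 in [day 1,day 4].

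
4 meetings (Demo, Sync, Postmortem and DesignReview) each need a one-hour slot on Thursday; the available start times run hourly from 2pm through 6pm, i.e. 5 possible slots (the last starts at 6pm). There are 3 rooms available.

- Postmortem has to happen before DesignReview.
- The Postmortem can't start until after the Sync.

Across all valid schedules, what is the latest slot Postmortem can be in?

5pm

Precedence pushes Postmortem to at least 3pm; downstream work caps Postmortem at 5pm.
Postmortem at 5pm is achievable: DesignReview -> 6pm; Sync -> 2pm; Demo -> 2pm; Postmortem -> 5pm.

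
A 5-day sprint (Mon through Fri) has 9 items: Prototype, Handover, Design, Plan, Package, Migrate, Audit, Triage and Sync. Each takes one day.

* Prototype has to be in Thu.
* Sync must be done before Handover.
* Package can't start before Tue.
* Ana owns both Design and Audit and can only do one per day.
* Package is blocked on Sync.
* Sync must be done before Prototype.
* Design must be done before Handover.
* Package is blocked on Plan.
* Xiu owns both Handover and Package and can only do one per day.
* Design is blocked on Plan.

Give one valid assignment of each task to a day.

Package in Tue; Sync in Mon; Migrate in Mon; Audit in Mon; Plan in Mon; Triage in Mon; Design in Tue; Prototype in Thu; Handover in Wed

Checking: Sync(Mon) before Package(Tue); Plan(Mon) before Package(Tue); Plan(Mon) before Design(Tue); Sync(Mon) before Handover(Wed); Sync(Mon) before Prototype(Thu); Design(Tue) before Handover(Wed); Design(Tue) != Audit(Mon); Handover(Wed) != Package(Tue); Prototype=Thu in [Thu,Thu]; Package=Tue in [Tue,Fri].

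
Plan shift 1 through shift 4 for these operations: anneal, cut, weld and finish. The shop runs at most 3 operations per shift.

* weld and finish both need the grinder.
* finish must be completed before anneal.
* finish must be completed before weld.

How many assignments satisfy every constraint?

56

Splitting on anneal: it can be shift 2 (12), shift 3 (20), shift 4 (24). Listing each branch's schedules as (cut, weld, finish) by shift number:
anneal=shift 2: (1,2,1) (1,3,1) (1,4,1) (2,2,1) (2,3,1) (2,4,1) (3,2,1) (3,3,1) (3,4,1) (4,2,1) (4,3,1) (4,4,1) — 12.
anneal=shift 3: (1,2,1) (1,3,1) (1,3,2) (1,4,1) (1,4,2) (2,2,1) (2,3,1) (2,3,2) (2,4,1) (2,4,2) (3,2,1) (3,3,1) (3,3,2) (3,4,1) (3,4,2) (4,2,1) (4,3,1) (4,3,2) (4,4,1) (4,4,2) — 20.
anneal=shift 4: (1,2,1) (1,3,1) (1,3,2) (1,4,1) (1,4,2) (1,4,3) (2,2,1) (2,3,1) (2,3,2) (2,4,1) (2,4,2) (2,4,3) (3,2,1) (3,3,1) (3,3,2) (3,4,1) (3,4,2) (3,4,3) (4,2,1) (4,3,1) (4,3,2) (4,4,1) (4,4,2) (4,4,3) — 24.
Summing: 12 + 20 + 24 = 56.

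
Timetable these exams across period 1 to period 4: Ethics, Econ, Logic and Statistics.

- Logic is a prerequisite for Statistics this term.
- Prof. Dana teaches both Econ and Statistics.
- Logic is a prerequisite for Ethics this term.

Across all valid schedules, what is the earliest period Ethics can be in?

Precedence pushes Ethics to at least period 2.
Ethics at period 2 is achievable: Logic=period 1; Ethics=period 2; Statistics=period 2; Econ=period 1.

period 2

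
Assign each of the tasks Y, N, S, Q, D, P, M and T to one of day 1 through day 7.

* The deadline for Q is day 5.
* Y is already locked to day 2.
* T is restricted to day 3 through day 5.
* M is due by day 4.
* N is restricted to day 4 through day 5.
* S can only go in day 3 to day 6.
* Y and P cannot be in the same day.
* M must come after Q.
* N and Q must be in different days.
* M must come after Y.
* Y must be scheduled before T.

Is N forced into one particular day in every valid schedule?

N can be day 4 (e.g. Q=day 1, Y=day 2, N=day 4, P=day 1, D=day 1, S=day 3, M=day 3, T=day 3) or day 5 (e.g. N -> day 5; S -> day 3; Y -> day 2; Q -> day 1; D -> day 1; P -> day 1; M -> day 3; T -> day 3).

No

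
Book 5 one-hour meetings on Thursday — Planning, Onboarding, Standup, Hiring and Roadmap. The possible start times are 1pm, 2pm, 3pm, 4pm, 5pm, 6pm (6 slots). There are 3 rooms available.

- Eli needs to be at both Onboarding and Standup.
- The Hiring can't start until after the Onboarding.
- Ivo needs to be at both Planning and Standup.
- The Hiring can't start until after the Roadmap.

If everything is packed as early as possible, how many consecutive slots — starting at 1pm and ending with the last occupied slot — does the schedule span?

2 slots

The precedence chain requires at least 2 distinct slots.
With at most 3 per slot and 5 meetings, at least 2 slots are needed.
2 works (last occupied slot: 2pm): for example Onboarding -> 1pm, Hiring -> 2pm, Roadmap -> 1pm, Planning -> 1pm, Standup -> 2pm.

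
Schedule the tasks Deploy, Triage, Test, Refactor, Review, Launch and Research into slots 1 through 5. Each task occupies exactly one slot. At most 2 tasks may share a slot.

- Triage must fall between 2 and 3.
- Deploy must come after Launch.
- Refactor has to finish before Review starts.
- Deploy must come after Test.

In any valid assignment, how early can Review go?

2

Precedence pushes Review to at least 2.
Review at 2 is achievable: Review in 2, Refactor in 1, Deploy in 4, Launch in 3, Research in 3, Test in 1, Triage in 2.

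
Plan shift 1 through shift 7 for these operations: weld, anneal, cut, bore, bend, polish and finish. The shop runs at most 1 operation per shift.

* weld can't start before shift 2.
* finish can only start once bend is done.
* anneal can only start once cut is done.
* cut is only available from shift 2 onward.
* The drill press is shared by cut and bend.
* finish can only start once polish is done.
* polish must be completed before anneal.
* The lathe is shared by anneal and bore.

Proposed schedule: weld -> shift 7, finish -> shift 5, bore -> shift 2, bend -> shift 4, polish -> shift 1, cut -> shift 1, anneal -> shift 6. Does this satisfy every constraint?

No — it violates: cut is only available from shift 2 onward

weld can't start before shift 2 — holds.
finish can only start once bend is done — holds.
The shop runs at most 1 operation per shift — violated.
finish can only start once polish is done — holds.
anneal can only start once cut is done — holds.
The drill press is shared by cut and bend — holds.
cut is only available from shift 2 onward — violated.
The lathe is shared by anneal and bore — holds.
polish must be completed before anneal — holds.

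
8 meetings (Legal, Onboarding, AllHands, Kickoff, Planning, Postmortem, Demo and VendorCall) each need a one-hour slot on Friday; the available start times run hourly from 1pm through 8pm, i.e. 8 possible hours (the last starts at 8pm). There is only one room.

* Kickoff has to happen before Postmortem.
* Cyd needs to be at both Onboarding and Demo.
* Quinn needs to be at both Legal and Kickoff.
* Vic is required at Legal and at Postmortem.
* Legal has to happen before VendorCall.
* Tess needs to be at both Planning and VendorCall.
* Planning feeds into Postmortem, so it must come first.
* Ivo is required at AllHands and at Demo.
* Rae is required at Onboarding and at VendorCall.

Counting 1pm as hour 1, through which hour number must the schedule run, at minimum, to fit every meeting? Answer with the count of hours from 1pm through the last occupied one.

8

The precedence chain requires at least 2 distinct hours.
With at most 1 per hour and 8 meetings, at least 8 hours are needed.
8 works (last occupied hour: 8pm): for example VendorCall=5pm; Postmortem=3pm; Legal=4pm; Kickoff=1pm; AllHands=7pm; Onboarding=6pm; Planning=2pm; Demo=8pm.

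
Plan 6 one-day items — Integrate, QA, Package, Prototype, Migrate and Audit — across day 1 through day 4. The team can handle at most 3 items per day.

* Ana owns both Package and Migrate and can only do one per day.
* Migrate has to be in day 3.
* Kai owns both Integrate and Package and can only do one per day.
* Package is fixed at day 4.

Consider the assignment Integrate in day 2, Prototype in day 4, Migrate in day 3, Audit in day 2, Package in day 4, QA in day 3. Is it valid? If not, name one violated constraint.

Yes, all constraints hold

Migrate has to be in day 3 — holds.
Kai owns both Integrate and Package and can only do one per day — holds.
Package is fixed at day 4 — holds.
The team can handle at most 3 items per day — holds.
Ana owns both Package and Migrate and can only do one per day — holds.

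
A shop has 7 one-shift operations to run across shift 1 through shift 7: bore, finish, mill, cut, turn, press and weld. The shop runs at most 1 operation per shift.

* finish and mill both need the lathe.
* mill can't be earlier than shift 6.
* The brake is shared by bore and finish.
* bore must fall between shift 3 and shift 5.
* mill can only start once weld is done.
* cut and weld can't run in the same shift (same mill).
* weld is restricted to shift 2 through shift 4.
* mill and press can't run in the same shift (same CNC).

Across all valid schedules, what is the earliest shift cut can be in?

cut at shift 1 is achievable: mill -> shift 6, turn -> shift 5, cut -> shift 1, weld -> shift 2, finish -> shift 4, bore -> shift 3, press -> shift 7.

shift 1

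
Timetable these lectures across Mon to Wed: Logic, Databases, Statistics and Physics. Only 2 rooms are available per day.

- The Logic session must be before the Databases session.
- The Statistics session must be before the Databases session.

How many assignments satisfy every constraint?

12

Splitting on Logic: it can be Mon (7), Tue (5). Listing each branch's schedules as (Databases, Statistics, Physics):
Logic=Mon: (Tue,Mon,Tue) (Tue,Mon,Wed) (Wed,Mon,Tue) (Wed,Mon,Wed) (Wed,Tue,Mon) (Wed,Tue,Tue) (Wed,Tue,Wed) — 7.
Logic=Tue: (Wed,Mon,Mon) (Wed,Mon,Tue) (Wed,Mon,Wed) (Wed,Tue,Mon) (Wed,Tue,Wed) — 5.
Summing: 7 + 5 = 12.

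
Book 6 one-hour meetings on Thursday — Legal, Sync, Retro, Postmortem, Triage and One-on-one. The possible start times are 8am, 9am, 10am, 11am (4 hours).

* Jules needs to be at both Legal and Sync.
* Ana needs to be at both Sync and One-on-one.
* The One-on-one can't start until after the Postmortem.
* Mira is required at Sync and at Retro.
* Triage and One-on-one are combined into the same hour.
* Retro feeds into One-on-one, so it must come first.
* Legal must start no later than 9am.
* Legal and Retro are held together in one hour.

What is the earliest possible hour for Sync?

Sync at 8am is achievable: Retro -> 9am; Legal -> 9am; Sync -> 8am; Triage -> 10am; Postmortem -> 8am; One-on-one -> 10am.

8am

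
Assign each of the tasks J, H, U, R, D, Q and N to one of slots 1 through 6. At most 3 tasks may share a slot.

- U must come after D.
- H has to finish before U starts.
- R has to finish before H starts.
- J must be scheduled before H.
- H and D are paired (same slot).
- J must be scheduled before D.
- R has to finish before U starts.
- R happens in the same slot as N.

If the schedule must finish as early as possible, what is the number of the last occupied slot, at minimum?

The precedence chain requires at least 3 distinct slots.
With at most 3 per slot and 7 tasks, at least 3 slots are needed.
3 works (last occupied slot: 3): for example Q -> 2; J -> 1; R -> 1; N -> 1; H -> 2; D -> 2; U -> 3.

slot 3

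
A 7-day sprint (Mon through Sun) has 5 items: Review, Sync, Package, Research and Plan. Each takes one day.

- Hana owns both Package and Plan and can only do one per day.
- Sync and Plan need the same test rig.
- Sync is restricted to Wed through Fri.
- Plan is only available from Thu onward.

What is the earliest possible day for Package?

Mon

Package at Mon is achievable: Plan -> Thu, Research -> Mon, Review -> Mon, Package -> Mon, Sync -> Wed.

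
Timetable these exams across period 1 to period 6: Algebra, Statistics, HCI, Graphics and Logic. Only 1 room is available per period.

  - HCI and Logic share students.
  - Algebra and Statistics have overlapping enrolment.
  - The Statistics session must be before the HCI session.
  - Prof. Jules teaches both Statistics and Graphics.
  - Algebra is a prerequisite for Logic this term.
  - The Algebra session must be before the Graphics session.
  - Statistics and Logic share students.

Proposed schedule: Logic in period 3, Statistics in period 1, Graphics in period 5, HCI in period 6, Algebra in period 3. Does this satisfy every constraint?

Statistics and Logic share students — holds.
Algebra and Statistics have overlapping enrolment — holds.
HCI and Logic share students — holds.
The Algebra session must be before the Graphics session — holds.
Algebra is a prerequisite for Logic this term — violated.
Prof. Jules teaches both Statistics and Graphics — holds.
The Statistics session must be before the HCI session — holds.
Only 1 room is available per period — violated.

Invalid. Only 1 room is available per period.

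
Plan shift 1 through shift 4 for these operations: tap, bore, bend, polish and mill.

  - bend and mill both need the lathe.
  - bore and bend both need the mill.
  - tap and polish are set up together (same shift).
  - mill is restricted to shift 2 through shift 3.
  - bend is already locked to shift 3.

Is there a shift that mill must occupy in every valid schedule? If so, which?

mill's window is shift 2–shift 3.
bend is fixed at shift 3, and mill can't share a shift with bend.
So mill must be shift 2.

shift 2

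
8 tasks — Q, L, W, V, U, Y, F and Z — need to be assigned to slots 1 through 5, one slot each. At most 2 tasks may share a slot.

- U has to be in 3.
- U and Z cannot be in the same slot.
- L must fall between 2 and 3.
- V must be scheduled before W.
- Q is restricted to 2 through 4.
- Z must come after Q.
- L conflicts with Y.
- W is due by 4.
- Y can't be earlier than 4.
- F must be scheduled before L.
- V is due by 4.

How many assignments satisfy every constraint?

Splitting on Q: it can be 2 (23), 3 (10), 4 (17). Listing each branch's schedules as (L, W, V, U, Y, F, Z):
Q=2: (2,3,1,3,4,1,4) (2,3,1,3,4,1,5) (2,3,1,3,5,1,4) (2,3,1,3,5,1,5) (2,4,1,3,4,1,5) (2,4,1,3,5,1,4) (2,4,1,3,5,1,5) (2,4,3,3,4,1,5) (2,4,3,3,5,1,4) (2,4,3,3,5,1,5) (3,2,1,3,4,1,4) (3,2,1,3,4,1,5) (3,2,1,3,5,1,4) (3,2,1,3,5,1,5) (3,4,1,3,4,1,5) (3,4,1,3,4,2,5) (3,4,1,3,5,1,4) (3,4,1,3,5,1,5) (3,4,1,3,5,2,4) (3,4,1,3,5,2,5) (3,4,2,3,4,1,5) (3,4,2,3,5,1,4) (3,4,2,3,5,1,5) — 23.
Q=3: (2,2,1,3,4,1,4) (2,2,1,3,4,1,5) (2,2,1,3,5,1,4) (2,2,1,3,5,1,5) (2,4,1,3,4,1,5) (2,4,1,3,5,1,4) (2,4,1,3,5,1,5) (2,4,2,3,4,1,5) (2,4,2,3,5,1,4) (2,4,2,3,5,1,5) — 10.
Q=4: (2,2,1,3,4,1,5) (2,2,1,3,5,1,5) (2,3,1,3,4,1,5) (2,3,1,3,5,1,5) (2,3,2,3,4,1,5) (2,3,2,3,5,1,5) (2,4,1,3,5,1,5) (2,4,2,3,5,1,5) (2,4,3,3,5,1,5) (3,2,1,3,4,1,5) (3,2,1,3,4,2,5) (3,2,1,3,5,1,5) (3,2,1,3,5,2,5) (3,4,1,3,5,1,5) (3,4,1,3,5,2,5) (3,4,2,3,5,1,5) (3,4,2,3,5,2,5) — 17.
Summing: 23 + 10 + 17 = 50.

50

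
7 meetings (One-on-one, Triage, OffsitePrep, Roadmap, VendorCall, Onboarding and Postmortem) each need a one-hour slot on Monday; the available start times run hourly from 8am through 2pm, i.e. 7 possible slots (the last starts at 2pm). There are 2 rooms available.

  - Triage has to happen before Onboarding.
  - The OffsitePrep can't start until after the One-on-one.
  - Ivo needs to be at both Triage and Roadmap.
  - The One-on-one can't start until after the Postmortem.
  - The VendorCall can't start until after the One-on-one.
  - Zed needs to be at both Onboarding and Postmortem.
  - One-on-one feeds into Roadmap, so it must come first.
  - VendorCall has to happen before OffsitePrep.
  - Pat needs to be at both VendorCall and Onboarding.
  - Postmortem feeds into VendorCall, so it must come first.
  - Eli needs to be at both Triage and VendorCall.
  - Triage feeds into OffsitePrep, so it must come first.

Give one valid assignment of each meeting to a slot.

One-on-one in 9am, Triage in 8am, VendorCall in 10am, Postmortem in 8am, OffsitePrep in 11am, Onboarding in 9am, Roadmap in 10am

Checking: Postmortem(8am) before One-on-one(9am); Triage(8am) before OffsitePrep(11am); Triage(8am) before Onboarding(9am); One-on-one(9am) before Roadmap(10am); One-on-one(9am) before OffsitePrep(11am); One-on-one(9am) before VendorCall(10am); VendorCall(10am) before OffsitePrep(11am); Postmortem(8am) before VendorCall(10am); Triage(8am) != VendorCall(10am); Onboarding(9am) != Postmortem(8am); Triage(8am) != Roadmap(10am); VendorCall(10am) != Onboarding(9am); max 2 per slot (cap 2).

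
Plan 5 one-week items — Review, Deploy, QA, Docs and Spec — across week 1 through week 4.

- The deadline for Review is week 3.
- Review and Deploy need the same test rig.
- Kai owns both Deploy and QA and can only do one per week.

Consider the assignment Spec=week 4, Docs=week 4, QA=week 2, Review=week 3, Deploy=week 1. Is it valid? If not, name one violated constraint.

The deadline for Review is week 3 — holds.
Review and Deploy need the same test rig — holds.
Kai owns both Deploy and QA and can only do one per week — holds.

Valid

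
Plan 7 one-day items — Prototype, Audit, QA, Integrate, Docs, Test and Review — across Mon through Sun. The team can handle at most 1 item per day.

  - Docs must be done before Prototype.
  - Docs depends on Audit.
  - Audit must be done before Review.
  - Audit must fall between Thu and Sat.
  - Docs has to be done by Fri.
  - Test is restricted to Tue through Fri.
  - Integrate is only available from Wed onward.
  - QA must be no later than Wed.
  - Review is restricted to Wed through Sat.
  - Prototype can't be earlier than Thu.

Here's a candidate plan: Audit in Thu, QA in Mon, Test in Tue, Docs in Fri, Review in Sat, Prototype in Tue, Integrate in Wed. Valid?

Invalid. Prototype can't be earlier than Thu.

Docs must be done before Prototype — violated.
QA must be no later than Wed — holds.
Integrate is only available from Wed onward — holds.
Audit must be done before Review — holds.
Docs depends on Audit — holds.
Review is restricted to Wed through Sat — holds.
Docs has to be done by Fri — holds.
Audit must fall between Thu and Sat — holds.
Prototype can't be earlier than Thu — violated.
The team can handle at most 1 item per day — violated.
Test is restricted to Tue through Fri — holds.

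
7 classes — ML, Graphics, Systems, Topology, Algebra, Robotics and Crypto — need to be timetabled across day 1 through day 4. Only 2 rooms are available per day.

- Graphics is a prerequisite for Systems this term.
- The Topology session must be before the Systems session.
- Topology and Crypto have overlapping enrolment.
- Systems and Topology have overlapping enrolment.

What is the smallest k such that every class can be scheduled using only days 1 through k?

4 days

The precedence chain requires at least 2 distinct days.
With at most 2 per day and 7 classes, at least 4 days are needed.
4 works (last occupied day: day 4): for example Algebra -> day 3, Robotics -> day 3, Graphics -> day 1, ML -> day 2, Systems -> day 2, Topology -> day 1, Crypto -> day 4.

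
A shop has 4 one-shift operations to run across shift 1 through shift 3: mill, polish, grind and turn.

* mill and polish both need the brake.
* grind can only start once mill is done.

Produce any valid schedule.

polish=shift 2, turn=shift 1, mill=shift 1, grind=shift 2

Checking: mill(shift 1) before grind(shift 2); mill(shift 1) != polish(shift 2).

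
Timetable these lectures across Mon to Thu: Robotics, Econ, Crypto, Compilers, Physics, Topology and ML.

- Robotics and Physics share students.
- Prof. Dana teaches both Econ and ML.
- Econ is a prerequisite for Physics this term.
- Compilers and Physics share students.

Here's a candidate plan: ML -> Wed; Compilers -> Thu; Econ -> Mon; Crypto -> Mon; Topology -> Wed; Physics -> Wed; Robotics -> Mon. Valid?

Yes, all constraints hold

Prof. Dana teaches both Econ and ML — holds.
Compilers and Physics share students — holds.
Robotics and Physics share students — holds.
Econ is a prerequisite for Physics this term — holds.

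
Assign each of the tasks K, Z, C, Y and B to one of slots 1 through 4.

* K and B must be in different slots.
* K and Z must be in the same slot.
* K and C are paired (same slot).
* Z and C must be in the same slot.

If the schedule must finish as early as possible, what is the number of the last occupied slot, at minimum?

2

Could 1 slot be enough, i.e. nothing placed later than 1? No: B can't share with K (1) → nothing is left.
So 1 slot is not enough.
2 works (last occupied slot: 2): for example Z -> 1; Y -> 1; K -> 1; B -> 2; C -> 1.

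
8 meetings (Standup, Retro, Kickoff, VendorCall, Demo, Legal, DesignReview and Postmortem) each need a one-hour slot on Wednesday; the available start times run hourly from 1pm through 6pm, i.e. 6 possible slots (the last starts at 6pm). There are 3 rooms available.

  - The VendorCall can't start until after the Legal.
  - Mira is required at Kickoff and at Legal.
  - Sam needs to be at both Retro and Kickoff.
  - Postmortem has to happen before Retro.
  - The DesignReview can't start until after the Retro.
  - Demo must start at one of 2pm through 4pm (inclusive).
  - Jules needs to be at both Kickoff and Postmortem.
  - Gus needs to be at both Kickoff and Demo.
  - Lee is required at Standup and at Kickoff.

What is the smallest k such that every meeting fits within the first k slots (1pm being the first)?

3

The precedence chain requires at least 3 distinct slots.
With at most 3 per slot and 8 meetings, at least 3 slots are needed.
3 works (last occupied slot: 3pm): for example Demo=2pm; Standup=1pm; DesignReview=3pm; Postmortem=1pm; Kickoff=3pm; Retro=2pm; VendorCall=2pm; Legal=1pm.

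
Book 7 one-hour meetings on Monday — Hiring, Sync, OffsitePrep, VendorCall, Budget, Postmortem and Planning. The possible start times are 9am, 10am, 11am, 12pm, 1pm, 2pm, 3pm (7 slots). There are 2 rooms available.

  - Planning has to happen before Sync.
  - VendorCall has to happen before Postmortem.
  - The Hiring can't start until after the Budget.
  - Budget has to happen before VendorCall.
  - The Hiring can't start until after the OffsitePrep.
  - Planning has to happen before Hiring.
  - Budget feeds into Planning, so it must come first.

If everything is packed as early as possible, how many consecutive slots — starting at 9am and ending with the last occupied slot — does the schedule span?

The precedence chain requires at least 3 distinct slots.
With at most 2 per slot and 7 meetings, at least 4 slots are needed.
4 works (last occupied slot: 12pm): for example Sync -> 11am, VendorCall -> 10am, Planning -> 10am, Postmortem -> 12pm, OffsitePrep -> 9am, Hiring -> 11am, Budget -> 9am.

4 slots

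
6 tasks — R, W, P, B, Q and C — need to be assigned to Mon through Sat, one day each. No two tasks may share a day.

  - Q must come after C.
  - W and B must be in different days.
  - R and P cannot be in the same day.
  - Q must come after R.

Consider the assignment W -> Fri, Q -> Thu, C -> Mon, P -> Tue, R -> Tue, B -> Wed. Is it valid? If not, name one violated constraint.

Invalid. R and P cannot be in the same day.

Q must come after R — holds.
W and B must be in different days — holds.
No two tasks may share a day — violated.
Q must come after C — holds.
R and P cannot be in the same day — violated.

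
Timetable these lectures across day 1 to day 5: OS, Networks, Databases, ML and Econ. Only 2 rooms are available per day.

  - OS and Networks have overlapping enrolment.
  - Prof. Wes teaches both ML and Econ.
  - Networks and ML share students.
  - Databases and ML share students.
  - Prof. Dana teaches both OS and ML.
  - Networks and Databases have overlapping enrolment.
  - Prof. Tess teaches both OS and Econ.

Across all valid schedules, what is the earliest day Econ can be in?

day 1

Econ at day 1 is achievable: Networks=day 1; Econ=day 1; ML=day 3; OS=day 2; Databases=day 2.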